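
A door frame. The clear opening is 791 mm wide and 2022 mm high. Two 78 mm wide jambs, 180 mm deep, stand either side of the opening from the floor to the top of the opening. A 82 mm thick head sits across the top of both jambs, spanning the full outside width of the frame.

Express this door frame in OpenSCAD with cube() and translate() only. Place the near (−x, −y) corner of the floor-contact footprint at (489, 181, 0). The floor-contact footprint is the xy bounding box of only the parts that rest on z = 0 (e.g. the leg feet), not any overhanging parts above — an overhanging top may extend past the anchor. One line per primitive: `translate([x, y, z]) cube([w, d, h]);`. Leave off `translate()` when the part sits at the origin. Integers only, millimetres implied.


translate([489, 181, 0]) cube([78, 180, 2022]);
translate([1358, 181, 0]) cube([78, 180, 2022]);
translate([489, 181, 2022]) cube([947, 180, 82]);


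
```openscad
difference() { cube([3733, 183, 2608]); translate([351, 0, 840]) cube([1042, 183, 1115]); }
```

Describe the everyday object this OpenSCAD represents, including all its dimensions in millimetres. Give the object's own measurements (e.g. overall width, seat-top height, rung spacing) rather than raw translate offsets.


A wall 3733 mm long (x), 183 mm thick (y), 2608 mm tall, with a rectangular window opening cut through it. The opening is 1042 mm wide and 1115 mm tall; its sill is at z = 840 mm and its near (−x) edge is 351 mm from the wall's −x end. The opening passes through the full wall thickness.


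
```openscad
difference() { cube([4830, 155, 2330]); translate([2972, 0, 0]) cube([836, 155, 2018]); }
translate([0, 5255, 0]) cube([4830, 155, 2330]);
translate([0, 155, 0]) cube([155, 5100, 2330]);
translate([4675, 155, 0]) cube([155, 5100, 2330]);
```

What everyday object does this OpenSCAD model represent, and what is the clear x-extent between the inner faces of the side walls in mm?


A single room. The interior width is 4520 mm.

Four walls enclosing a rectangle with a door in the front wall — a room. Outside width 4830 minus two 155 mm walls gives 4520 mm.


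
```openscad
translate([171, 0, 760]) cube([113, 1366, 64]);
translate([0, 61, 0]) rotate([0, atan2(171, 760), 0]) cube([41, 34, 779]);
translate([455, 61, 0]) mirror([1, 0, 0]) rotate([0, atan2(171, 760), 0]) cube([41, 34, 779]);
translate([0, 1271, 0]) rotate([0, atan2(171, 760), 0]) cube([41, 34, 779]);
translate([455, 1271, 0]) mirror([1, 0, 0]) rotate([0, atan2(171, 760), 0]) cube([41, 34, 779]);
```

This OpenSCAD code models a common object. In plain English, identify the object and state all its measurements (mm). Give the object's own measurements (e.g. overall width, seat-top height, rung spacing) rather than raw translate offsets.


A sawhorse. A 113×1366×64 mm beam (x, y, z) sits on two A-frame leg pairs. Each pair is two raked legs of 41×34 mm section (34 mm along y) splaying symmetrically in x. Each leg rises 760 mm vertically over 171 mm of horizontal reach and is 779 mm long along its own axis. Every leg's outer bottom edge rests on the floor and its outer top edge meets a bottom edge of the beam — the left legs (tilting toward +x) meet the beam's −x bottom edge, the right legs (their mirror images, tilting toward −x) meet its +x bottom edge — so the leg tops tuck under the beam, the beam's underside is 760 mm above the floor, and the feet are 455 mm apart outside-to-outside with the beam centred between them. The two leg pairs are set in 61 mm from either end of the beam.


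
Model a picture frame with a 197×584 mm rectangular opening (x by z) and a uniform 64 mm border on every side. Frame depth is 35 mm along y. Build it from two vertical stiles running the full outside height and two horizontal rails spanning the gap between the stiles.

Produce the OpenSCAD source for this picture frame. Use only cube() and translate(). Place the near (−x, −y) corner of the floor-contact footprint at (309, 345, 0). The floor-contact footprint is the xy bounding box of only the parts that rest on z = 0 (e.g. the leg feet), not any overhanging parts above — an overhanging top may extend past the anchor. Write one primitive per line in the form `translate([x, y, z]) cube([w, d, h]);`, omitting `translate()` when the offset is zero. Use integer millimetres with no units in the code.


translate([309, 345, 0]) cube([64, 35, 712]);
translate([570, 345, 0]) cube([64, 35, 712]);
translate([373, 345, 0]) cube([197, 35, 64]);
translate([373, 345, 648]) cube([197, 35, 64]);


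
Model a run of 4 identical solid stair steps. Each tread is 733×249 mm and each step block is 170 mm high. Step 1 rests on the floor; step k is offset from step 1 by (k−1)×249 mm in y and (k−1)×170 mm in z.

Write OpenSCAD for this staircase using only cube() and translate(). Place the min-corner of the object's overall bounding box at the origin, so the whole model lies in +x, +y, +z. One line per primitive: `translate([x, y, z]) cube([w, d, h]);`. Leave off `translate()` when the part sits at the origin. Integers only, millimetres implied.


cube([733, 249, 170]);
translate([0, 249, 170]) cube([733, 249, 170]);
translate([0, 498, 340]) cube([733, 249, 170]);
translate([0, 747, 510]) cube([733, 249, 170]);


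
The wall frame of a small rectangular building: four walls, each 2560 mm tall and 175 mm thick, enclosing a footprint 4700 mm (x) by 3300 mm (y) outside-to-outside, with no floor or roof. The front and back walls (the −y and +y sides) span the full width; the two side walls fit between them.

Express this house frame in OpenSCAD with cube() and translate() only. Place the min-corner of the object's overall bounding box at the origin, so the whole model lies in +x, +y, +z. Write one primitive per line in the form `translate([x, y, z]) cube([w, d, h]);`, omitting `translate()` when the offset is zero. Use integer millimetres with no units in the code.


cube([4700, 175, 2560]);
translate([0, 3125, 0]) cube([4700, 175, 2560]);
translate([0, 175, 0]) cube([175, 2950, 2560]);
translate([4525, 175, 0]) cube([175, 2950, 2560]);


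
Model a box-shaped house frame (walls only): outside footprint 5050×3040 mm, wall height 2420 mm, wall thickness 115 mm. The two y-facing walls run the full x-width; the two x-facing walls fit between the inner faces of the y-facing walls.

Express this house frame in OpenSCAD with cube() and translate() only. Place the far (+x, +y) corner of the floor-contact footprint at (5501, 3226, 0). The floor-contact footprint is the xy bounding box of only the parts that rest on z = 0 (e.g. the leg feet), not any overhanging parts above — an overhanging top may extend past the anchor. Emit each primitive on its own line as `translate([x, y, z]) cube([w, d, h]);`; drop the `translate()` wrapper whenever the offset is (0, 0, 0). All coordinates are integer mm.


translate([451, 186, 0]) cube([5050, 115, 2420]);
translate([451, 3111, 0]) cube([5050, 115, 2420]);
translate([451, 301, 0]) cube([115, 2810, 2420]);
translate([5386, 301, 0]) cube([115, 2810, 2420]);


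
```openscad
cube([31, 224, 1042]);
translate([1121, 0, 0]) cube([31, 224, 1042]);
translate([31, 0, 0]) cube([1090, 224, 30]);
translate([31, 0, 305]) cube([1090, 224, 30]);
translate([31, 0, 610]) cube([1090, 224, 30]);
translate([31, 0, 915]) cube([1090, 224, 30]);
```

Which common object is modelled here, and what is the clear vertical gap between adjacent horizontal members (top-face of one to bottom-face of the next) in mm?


A bookshelf. The clear shelf gap is 275 mm.

Two tall side panels with 4 horizontal boards between them — a bookshelf. The first two shelf undersides are at z = 0 and z = 305; with shelf thickness 30, the clear gap is 305 − 0 − 30 = 275 mm.


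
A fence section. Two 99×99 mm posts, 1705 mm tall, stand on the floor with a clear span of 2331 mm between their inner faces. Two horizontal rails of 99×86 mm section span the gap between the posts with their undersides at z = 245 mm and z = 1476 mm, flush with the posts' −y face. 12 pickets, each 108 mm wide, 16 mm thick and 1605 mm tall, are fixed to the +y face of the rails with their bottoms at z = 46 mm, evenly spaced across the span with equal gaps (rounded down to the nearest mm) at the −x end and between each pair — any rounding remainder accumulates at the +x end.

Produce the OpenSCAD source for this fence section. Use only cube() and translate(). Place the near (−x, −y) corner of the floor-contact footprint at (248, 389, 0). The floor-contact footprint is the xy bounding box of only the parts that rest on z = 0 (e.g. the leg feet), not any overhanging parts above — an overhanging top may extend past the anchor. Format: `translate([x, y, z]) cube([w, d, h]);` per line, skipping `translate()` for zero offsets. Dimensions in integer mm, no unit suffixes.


translate([248, 389, 0]) cube([99, 99, 1705]);
translate([2678, 389, 0]) cube([99, 99, 1705]);
translate([347, 389, 245]) cube([2331, 99, 86]);
translate([347, 389, 1476]) cube([2331, 99, 86]);
translate([426, 488, 46]) cube([108, 16, 1605]);
translate([613, 488, 46]) cube([108, 16, 1605]);
translate([800, 488, 46]) cube([108, 16, 1605]);
translate([987, 488, 46]) cube([108, 16, 1605]);
translate([1174, 488, 46]) cube([108, 16, 1605]);
translate([1361, 488, 46]) cube([108, 16, 1605]);
translate([1548, 488, 46]) cube([108, 16, 1605]);
translate([1735, 488, 46]) cube([108, 16, 1605]);
translate([1922, 488, 46]) cube([108, 16, 1605]);
translate([2109, 488, 46]) cube([108, 16, 1605]);
translate([2296, 488, 46]) cube([108, 16, 1605]);
translate([2483, 488, 46]) cube([108, 16, 1605]);


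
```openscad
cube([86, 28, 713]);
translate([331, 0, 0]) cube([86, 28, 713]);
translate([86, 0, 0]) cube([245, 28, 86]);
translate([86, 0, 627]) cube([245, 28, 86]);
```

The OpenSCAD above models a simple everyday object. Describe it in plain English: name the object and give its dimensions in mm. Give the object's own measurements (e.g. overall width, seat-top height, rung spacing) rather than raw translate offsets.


A rectangular picture frame lying in the x–z plane (depth along y). The opening is 245 mm wide (x) by 541 mm tall (z), surrounded by a border 86 mm wide on all four sides. The frame is 28 mm deep and is made of two full-height vertical stiles with two horizontal rails fitted between them.


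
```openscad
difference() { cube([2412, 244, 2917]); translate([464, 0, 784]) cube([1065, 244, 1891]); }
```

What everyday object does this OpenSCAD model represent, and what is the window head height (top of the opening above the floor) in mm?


A wall with a window opening. The window head height is 2675 mm.

A wall with a rectangular opening subtracted — a window. Sill at z = 784, opening 1891 mm tall, so the head is at 784 + 1891 = 2675 mm.


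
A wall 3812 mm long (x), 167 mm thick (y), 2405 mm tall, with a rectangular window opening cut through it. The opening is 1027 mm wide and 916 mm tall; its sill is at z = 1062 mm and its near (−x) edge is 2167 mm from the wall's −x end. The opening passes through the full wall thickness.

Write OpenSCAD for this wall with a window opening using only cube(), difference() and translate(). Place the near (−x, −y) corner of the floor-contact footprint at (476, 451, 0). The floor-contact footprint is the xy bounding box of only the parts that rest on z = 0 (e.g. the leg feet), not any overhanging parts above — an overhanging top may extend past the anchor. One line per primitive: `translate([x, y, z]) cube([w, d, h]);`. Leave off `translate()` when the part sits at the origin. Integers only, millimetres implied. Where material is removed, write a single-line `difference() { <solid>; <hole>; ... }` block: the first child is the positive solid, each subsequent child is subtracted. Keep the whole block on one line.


difference() { translate([476, 451, 0]) cube([3812, 167, 2405]); translate([2643, 451, 1062]) cube([1027, 167, 916]); }


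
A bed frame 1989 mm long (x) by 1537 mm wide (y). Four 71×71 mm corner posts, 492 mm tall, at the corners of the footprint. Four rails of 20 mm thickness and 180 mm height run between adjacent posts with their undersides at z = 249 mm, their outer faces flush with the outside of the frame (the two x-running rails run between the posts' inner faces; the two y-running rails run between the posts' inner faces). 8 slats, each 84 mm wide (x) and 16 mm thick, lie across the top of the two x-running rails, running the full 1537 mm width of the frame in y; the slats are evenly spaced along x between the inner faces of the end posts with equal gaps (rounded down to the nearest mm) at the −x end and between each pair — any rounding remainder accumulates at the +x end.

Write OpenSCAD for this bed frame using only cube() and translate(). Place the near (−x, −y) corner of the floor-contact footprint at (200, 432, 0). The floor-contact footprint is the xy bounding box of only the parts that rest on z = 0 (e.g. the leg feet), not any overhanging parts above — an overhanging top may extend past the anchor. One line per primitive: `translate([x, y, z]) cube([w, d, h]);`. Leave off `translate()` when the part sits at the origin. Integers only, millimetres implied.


translate([200, 432, 0]) cube([71, 71, 492]);
translate([200, 1898, 0]) cube([71, 71, 492]);
translate([2118, 432, 0]) cube([71, 71, 492]);
translate([2118, 1898, 0]) cube([71, 71, 492]);
translate([271, 432, 249]) cube([1847, 20, 180]);
translate([271, 1949, 249]) cube([1847, 20, 180]);
translate([200, 503, 249]) cube([20, 1395, 180]);
translate([2169, 503, 249]) cube([20, 1395, 180]);
translate([401, 432, 429]) cube([84, 1537, 16]);
translate([615, 432, 429]) cube([84, 1537, 16]);
translate([829, 432, 429]) cube([84, 1537, 16]);
translate([1043, 432, 429]) cube([84, 1537, 16]);
translate([1257, 432, 429]) cube([84, 1537, 16]);
translate([1471, 432, 429]) cube([84, 1537, 16]);
translate([1685, 432, 429]) cube([84, 1537, 16]);
translate([1899, 432, 429]) cube([84, 1537, 16]);


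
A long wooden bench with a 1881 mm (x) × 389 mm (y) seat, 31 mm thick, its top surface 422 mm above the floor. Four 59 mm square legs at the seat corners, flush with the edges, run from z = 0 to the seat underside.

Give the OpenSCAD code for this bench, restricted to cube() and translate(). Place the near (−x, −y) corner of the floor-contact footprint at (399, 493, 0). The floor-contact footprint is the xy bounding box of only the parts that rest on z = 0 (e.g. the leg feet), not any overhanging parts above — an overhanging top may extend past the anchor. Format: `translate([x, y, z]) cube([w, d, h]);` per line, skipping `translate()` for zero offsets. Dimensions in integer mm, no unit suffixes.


// leg_h = 422 − 31 = 391
translate([399, 493, 391]) cube([1881, 389, 31]);
translate([399, 493, 0]) cube([59, 59, 391]);
translate([399, 823, 0]) cube([59, 59, 391]);
translate([2221, 493, 0]) cube([59, 59, 391]);
translate([2221, 823, 0]) cube([59, 59, 391]);


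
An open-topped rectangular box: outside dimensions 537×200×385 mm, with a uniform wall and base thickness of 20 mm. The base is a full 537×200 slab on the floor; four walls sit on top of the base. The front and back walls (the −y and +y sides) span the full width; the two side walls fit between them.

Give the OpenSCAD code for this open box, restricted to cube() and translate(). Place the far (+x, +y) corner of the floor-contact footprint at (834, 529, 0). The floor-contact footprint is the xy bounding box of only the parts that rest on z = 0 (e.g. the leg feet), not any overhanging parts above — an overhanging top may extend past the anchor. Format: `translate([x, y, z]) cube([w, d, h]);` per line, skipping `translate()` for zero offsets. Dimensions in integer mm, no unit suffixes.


translate([297, 329, 0]) cube([537, 200, 20]);
translate([297, 329, 20]) cube([537, 20, 365]);
translate([297, 509, 20]) cube([537, 20, 365]);
translate([297, 349, 20]) cube([20, 160, 365]);
translate([814, 349, 20]) cube([20, 160, 365]);


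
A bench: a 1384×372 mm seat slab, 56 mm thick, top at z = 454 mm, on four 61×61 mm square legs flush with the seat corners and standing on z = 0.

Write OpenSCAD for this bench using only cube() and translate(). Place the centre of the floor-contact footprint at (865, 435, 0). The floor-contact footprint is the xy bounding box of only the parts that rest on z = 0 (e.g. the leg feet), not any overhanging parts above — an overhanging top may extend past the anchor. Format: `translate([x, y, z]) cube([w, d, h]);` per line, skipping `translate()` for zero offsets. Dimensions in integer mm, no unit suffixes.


// leg_h = 454 − 56 = 398
translate([173, 249, 398]) cube([1384, 372, 56]);
translate([173, 249, 0]) cube([61, 61, 398]);
translate([173, 560, 0]) cube([61, 61, 398]);
translate([1496, 249, 0]) cube([61, 61, 398]);
translate([1496, 560, 0]) cube([61, 61, 398]);


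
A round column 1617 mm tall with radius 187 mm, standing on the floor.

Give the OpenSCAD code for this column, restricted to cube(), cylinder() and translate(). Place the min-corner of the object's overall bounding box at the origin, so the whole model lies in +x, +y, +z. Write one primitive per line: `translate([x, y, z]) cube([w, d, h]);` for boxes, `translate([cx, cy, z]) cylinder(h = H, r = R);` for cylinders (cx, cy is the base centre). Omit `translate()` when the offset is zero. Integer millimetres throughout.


translate([187, 187, 0]) cylinder(h = 1617, r = 187);


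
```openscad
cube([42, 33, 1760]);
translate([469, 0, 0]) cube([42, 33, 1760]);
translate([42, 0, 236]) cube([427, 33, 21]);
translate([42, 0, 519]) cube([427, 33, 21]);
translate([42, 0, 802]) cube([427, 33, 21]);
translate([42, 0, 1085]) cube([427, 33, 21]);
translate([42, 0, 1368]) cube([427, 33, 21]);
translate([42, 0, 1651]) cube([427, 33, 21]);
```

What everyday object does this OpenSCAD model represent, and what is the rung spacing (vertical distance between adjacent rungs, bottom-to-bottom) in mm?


A ladder. The rung spacing is 283 mm.

Two tall 42×33 posts with 6 short bars between them — a ladder. Adjacent rungs sit at z = 236 and z = 519, so the spacing is 519 − 236 = 283 mm.


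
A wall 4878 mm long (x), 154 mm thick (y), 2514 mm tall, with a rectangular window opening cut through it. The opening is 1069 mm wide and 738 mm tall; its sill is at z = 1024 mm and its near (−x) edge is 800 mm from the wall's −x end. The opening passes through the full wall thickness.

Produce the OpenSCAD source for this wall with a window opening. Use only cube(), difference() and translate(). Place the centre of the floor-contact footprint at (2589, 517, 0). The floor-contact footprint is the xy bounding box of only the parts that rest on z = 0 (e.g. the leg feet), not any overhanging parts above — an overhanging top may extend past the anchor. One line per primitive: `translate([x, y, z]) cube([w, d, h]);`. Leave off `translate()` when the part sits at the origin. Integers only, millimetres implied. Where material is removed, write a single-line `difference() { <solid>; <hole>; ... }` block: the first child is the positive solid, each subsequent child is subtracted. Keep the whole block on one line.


difference() { translate([150, 440, 0]) cube([4878, 154, 2514]); translate([950, 440, 1024]) cube([1069, 154, 738]); }


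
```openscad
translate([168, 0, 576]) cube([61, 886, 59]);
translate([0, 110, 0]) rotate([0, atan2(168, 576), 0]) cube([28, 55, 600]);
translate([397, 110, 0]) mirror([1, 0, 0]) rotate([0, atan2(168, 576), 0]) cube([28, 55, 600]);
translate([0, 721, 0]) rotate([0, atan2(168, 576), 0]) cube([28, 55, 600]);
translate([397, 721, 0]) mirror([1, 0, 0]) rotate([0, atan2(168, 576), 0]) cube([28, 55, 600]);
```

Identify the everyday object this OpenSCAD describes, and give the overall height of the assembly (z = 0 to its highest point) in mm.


A sawhorse. The overall height is 635 mm.

A beam across two mirrored pairs of raked legs — a sawhorse. The beam's underside is at z = 576 (matching the legs' vertical rise in atan2(168, 576)) and the beam is 59 mm tall, so its top is at 576 + 59 = 635 mm. The raked legs top out at the beam's underside, so that is the highest point.


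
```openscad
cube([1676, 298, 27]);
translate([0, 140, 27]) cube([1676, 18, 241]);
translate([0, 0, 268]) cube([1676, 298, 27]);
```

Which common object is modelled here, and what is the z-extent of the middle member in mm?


An I-beam. The web height is 241 mm.

Two wide flanges with a thin centred web — an I-beam. Overall 295 mm minus two 27 mm flanges gives a web of 295 − 2·27 = 241 mm.


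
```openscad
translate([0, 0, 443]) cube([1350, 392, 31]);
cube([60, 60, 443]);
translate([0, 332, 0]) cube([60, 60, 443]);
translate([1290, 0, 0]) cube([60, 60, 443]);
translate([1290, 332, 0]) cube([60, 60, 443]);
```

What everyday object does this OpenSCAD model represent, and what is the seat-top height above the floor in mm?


A bench. The seat-top height is 474 mm.

A long slab on four corner posts — a bench. The slab sits at z = 443 with thickness 31, so the top is 443 + 31 = 474 mm.


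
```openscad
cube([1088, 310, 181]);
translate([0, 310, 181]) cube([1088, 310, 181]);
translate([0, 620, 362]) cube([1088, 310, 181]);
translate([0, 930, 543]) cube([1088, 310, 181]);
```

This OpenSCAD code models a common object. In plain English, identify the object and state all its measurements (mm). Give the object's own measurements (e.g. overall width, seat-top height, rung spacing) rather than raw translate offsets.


A straight staircase of 4 solid steps. Each step is 1088 mm wide (x), 310 mm deep (y, the going) and 181 mm tall (the rise). The first step rests on the floor; each subsequent step sits one going further in +y and one rise higher in +z, directly behind and above the previous step with no overlap.


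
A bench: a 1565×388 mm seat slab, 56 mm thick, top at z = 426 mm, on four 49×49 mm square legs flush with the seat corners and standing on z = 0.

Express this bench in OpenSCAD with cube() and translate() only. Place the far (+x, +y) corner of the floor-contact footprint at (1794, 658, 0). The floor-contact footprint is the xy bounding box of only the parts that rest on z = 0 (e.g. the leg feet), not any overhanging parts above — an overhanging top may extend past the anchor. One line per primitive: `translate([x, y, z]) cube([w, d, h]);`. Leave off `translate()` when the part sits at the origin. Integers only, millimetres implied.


translate([229, 270, 370]) cube([1565, 388, 56]);
translate([229, 270, 0]) cube([49, 49, 370]);
translate([229, 609, 0]) cube([49, 49, 370]);
translate([1745, 270, 0]) cube([49, 49, 370]);
translate([1745, 609, 0]) cube([49, 49, 370]);


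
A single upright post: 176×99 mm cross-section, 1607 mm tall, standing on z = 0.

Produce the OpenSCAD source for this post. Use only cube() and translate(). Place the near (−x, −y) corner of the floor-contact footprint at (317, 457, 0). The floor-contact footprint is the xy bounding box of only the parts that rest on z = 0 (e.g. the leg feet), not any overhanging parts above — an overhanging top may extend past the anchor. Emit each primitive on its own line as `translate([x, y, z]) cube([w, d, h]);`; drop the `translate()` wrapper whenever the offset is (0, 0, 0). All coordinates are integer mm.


translate([317, 457, 0]) cube([176, 99, 1607]);


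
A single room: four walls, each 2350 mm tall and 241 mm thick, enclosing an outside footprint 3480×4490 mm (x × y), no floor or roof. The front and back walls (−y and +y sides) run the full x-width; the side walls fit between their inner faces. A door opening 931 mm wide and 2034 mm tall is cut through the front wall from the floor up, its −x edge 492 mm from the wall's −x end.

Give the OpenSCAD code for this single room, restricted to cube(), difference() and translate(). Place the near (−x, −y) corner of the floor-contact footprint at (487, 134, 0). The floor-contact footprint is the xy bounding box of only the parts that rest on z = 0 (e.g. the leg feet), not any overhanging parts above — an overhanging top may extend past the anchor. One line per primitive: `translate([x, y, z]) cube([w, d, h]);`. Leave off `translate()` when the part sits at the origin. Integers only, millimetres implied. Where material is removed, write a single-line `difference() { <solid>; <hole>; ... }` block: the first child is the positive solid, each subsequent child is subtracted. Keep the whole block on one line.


difference() { translate([487, 134, 0]) cube([3480, 241, 2350]); translate([979, 134, 0]) cube([931, 241, 2034]); }
translate([487, 4383, 0]) cube([3480, 241, 2350]);
translate([487, 375, 0]) cube([241, 4008, 2350]);
translate([3726, 375, 0]) cube([241, 4008, 2350]);


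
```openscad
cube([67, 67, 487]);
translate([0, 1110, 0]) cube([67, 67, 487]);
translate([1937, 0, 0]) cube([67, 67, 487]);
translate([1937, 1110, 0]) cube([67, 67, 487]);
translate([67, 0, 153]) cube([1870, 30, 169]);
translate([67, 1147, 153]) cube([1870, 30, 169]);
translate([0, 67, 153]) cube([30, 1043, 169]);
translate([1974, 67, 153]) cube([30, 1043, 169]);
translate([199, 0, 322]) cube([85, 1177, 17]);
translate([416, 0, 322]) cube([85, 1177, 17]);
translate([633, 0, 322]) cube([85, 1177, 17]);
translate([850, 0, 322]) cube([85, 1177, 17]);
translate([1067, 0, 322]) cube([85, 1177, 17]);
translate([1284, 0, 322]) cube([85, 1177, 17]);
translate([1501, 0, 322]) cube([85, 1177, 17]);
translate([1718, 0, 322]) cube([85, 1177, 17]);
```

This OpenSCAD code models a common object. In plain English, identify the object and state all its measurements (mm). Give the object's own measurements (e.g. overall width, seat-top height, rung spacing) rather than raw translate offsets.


A bed frame 2004 mm long (x) by 1177 mm wide (y). Four 67×67 mm corner posts, 487 mm tall, at the corners of the footprint. Four rails of 30 mm thickness and 169 mm height run between adjacent posts with their undersides at z = 153 mm, their outer faces flush with the outside of the frame (the two x-running rails run between the posts' inner faces; the two y-running rails run between the posts' inner faces). 8 slats, each 85 mm wide (x) and 17 mm thick, lie across the top of the two x-running rails, running the full 1177 mm width of the frame in y; along x they sit between the end posts with a 132 mm gap after the −x posts and between neighbouring slats, leaving 134 mm before the +x posts.


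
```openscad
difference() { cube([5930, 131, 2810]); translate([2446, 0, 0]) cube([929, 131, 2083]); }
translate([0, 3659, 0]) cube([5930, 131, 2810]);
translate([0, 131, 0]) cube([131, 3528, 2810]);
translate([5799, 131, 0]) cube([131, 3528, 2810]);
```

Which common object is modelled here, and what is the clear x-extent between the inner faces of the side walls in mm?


A single room. The interior width is 5668 mm.

Four walls enclosing a rectangle with a door in the front wall — a room. Outside width 5930 minus two 131 mm walls gives 5668 mm.


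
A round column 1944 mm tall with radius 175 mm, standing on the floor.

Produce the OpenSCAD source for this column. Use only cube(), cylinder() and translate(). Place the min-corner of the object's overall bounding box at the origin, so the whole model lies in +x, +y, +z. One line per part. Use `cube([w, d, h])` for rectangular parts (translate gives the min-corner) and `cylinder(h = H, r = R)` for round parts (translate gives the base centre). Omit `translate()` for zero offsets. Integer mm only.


translate([175, 175, 0]) cylinder(h = 1944, r = 175);


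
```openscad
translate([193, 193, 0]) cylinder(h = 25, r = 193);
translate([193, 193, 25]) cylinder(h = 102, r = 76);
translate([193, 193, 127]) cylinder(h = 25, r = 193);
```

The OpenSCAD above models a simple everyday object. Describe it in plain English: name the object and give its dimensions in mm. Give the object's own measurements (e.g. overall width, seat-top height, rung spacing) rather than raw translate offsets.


A spool: two coaxial disc flanges of radius 193 mm and thickness 25 mm, joined by a core cylinder of radius 76 mm and height 102 mm. The lower flange rests on z = 0 and the three cylinders share a vertical axis.


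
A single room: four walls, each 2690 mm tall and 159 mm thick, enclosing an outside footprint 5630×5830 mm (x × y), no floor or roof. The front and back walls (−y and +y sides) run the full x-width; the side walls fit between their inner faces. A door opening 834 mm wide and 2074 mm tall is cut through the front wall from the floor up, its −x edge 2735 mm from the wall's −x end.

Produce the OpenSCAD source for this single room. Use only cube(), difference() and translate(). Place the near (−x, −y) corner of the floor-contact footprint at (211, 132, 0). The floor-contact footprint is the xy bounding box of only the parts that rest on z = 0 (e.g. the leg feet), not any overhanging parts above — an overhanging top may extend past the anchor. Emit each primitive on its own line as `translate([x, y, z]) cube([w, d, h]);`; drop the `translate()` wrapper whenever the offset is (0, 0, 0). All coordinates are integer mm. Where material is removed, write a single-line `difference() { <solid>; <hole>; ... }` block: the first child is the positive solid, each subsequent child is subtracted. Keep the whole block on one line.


difference() { translate([211, 132, 0]) cube([5630, 159, 2690]); translate([2946, 132, 0]) cube([834, 159, 2074]); }
translate([211, 5803, 0]) cube([5630, 159, 2690]);
translate([211, 291, 0]) cube([159, 5512, 2690]);
translate([5682, 291, 0]) cube([159, 5512, 2690]);


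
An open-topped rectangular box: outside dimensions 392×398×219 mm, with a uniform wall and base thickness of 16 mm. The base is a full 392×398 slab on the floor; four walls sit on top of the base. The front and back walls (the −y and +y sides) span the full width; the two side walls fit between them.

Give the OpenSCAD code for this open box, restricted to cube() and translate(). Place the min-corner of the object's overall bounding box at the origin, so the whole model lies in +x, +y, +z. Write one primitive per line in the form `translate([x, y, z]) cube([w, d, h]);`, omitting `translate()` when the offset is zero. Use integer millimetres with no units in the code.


cube([392, 398, 16]);
translate([0, 0, 16]) cube([392, 16, 203]);
translate([0, 382, 16]) cube([392, 16, 203]);
translate([0, 16, 16]) cube([16, 366, 203]);
translate([376, 16, 16]) cube([16, 366, 203]);


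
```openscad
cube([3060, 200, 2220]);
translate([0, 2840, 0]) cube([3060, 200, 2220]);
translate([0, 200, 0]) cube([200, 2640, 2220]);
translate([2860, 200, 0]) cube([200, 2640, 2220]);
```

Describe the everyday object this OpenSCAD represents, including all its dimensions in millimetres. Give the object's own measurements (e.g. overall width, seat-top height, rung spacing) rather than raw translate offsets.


The wall frame of a small rectangular building: four walls, each 2220 mm tall and 200 mm thick, enclosing a footprint 3060 mm (x) by 3040 mm (y) outside-to-outside, with no floor or roof. The front and back walls (the −y and +y sides) span the full width; the two side walls fit between them.


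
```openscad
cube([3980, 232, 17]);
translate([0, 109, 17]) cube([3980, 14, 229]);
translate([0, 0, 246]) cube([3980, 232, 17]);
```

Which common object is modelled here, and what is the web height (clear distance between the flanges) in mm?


An I-beam. The web height is 229 mm.

Two wide flanges with a thin centred web — an I-beam. Overall 263 mm minus two 17 mm flanges gives a web of 263 − 2·17 = 229 mm.


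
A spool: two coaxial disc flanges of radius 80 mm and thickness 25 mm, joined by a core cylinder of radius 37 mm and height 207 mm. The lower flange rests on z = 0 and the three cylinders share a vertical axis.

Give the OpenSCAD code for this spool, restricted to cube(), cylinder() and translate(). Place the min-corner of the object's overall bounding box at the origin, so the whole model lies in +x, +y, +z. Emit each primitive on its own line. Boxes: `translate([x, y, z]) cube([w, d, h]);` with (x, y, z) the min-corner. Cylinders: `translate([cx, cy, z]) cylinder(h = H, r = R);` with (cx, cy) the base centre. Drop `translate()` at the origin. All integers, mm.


translate([80, 80, 0]) cylinder(h = 25, r = 80);
translate([80, 80, 25]) cylinder(h = 207, r = 37);
translate([80, 80, 232]) cylinder(h = 25, r = 80);


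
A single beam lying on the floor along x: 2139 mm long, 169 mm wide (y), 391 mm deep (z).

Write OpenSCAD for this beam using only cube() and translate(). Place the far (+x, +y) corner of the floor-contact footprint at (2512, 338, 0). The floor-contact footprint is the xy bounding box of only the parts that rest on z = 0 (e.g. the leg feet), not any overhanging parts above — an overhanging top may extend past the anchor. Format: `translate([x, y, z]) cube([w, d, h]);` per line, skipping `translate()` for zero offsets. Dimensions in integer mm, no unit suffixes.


translate([373, 169, 0]) cube([2139, 169, 391]);


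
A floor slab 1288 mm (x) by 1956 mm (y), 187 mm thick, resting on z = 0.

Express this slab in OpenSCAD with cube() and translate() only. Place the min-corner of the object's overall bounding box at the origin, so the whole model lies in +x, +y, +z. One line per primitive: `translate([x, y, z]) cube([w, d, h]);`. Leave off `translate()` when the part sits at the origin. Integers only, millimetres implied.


cube([1288, 1956, 187]);


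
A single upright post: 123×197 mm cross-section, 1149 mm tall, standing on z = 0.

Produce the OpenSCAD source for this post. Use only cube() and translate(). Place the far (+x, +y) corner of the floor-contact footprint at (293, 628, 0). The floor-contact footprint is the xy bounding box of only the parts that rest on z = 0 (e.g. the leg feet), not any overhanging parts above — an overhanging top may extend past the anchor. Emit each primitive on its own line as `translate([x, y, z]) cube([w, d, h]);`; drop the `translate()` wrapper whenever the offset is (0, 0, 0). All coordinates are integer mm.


translate([170, 431, 0]) cube([123, 197, 1149]);


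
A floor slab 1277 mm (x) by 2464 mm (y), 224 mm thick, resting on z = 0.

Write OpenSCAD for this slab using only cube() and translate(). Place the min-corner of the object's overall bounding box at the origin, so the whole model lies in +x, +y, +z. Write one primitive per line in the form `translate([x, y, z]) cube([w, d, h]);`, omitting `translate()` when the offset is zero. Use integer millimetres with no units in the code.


cube([1277, 2464, 224]);


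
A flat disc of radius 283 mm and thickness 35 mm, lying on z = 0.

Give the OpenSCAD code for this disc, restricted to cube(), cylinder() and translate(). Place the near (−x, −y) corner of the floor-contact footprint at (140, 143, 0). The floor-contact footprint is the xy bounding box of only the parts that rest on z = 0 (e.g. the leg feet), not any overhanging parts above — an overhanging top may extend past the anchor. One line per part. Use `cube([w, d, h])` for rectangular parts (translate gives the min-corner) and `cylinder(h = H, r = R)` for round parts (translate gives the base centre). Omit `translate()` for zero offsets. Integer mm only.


translate([423, 426, 0]) cylinder(h = 35, r = 283);


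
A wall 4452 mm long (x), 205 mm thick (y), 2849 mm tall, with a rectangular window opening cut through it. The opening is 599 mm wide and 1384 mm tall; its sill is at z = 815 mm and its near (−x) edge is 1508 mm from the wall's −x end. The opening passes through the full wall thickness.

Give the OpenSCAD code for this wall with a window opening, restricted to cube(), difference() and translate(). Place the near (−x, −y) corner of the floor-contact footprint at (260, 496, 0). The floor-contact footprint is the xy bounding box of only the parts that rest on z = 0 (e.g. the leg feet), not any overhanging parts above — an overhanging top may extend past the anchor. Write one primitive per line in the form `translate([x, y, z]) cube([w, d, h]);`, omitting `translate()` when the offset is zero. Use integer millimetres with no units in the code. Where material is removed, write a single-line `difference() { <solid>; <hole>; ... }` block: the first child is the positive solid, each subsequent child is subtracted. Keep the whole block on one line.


difference() { translate([260, 496, 0]) cube([4452, 205, 2849]); translate([1768, 496, 815]) cube([599, 205, 1384]); }


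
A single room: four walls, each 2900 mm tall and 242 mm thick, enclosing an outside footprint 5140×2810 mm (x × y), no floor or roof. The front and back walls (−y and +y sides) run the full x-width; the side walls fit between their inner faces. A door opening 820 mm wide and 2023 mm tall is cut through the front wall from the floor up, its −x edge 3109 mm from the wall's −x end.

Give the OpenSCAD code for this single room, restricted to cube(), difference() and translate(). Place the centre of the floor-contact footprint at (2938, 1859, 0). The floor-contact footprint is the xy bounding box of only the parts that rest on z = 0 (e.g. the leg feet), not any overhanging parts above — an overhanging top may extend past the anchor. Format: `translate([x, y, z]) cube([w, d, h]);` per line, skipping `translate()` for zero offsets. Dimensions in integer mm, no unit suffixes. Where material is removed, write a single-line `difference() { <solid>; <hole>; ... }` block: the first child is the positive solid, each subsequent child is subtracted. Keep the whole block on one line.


difference() { translate([368, 454, 0]) cube([5140, 242, 2900]); translate([3477, 454, 0]) cube([820, 242, 2023]); }
translate([368, 3022, 0]) cube([5140, 242, 2900]);
translate([368, 696, 0]) cube([242, 2326, 2900]);
translate([5266, 696, 0]) cube([242, 2326, 2900]);


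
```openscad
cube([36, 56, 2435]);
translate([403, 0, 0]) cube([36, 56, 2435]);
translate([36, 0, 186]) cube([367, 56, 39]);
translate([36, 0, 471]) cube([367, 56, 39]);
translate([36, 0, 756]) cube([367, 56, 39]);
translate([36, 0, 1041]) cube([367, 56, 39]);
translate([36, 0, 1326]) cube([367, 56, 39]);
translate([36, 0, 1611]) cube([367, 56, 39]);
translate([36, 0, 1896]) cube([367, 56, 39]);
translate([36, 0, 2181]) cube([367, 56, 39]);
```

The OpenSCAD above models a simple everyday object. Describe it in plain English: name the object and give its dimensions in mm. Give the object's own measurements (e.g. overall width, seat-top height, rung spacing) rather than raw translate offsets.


A straight ladder. Two 36×56 mm vertical rails, 2435 mm tall, stand 439 mm apart (outside-to-outside) with their front faces coplanar on the −y side. 8 rungs, each 56 mm deep and 39 mm tall, span between the inner faces of the rails, front faces flush with the rails. The lowest rung's underside is at z = 186 mm and rungs are spaced 285 mm apart (underside to underside).


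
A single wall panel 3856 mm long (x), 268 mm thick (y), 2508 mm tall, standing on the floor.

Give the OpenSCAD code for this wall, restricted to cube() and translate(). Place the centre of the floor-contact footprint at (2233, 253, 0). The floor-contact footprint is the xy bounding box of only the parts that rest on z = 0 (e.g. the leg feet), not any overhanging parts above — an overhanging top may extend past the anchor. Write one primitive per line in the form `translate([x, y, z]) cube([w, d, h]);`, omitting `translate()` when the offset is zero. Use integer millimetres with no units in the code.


translate([305, 119, 0]) cube([3856, 268, 2508]);


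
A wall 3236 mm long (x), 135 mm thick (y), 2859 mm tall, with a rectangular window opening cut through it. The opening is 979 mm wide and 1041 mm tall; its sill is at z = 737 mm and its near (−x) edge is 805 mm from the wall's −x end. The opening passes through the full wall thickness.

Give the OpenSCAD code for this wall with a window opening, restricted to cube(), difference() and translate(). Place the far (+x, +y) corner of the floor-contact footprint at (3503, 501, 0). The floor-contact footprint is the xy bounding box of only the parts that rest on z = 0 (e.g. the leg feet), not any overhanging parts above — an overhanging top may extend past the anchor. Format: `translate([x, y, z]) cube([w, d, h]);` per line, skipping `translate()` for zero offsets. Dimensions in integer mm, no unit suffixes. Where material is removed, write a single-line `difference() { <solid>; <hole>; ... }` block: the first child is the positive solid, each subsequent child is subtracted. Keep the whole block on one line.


difference() { translate([267, 366, 0]) cube([3236, 135, 2859]); translate([1072, 366, 737]) cube([979, 135, 1041]); }
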